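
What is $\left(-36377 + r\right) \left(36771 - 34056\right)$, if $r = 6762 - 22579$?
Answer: $-141706710$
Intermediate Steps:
$r = -15817$
$\left(-36377 + r\right) \left(36771 - 34056\right) = \left(-36377 - 15817\right) \left(36771 - 34056\right) = \left(-52194\right) 2715 = -141706710$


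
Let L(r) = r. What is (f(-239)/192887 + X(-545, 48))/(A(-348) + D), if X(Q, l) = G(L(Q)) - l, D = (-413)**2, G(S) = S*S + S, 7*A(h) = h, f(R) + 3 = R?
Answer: 400245152594/230236674245 ≈ 1.7384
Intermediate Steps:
f(R) = -3 + R
A(h) = h/7
G(S) = S + S**2 (G(S) = S**2 + S = S + S**2)
D = 170569
X(Q, l) = -l + Q*(1 + Q) (X(Q, l) = Q*(1 + Q) - l = -l + Q*(1 + Q))
(f(-239)/192887 + X(-545, 48))/(A(-348) + D) = ((-3 - 239)/192887 + (-1*48 - 545*(1 - 545)))/((1/7)*(-348) + 170569) = (-242*1/192887 + (-48 - 545*(-544)))/(-348/7 + 170569) = (-242/192887 + (-48 + 296480))/(1193635/7) = (-242/192887 + 296432)*(7/1193635) = (57177878942/192887)*(7/1193635) = 400245152594/230236674245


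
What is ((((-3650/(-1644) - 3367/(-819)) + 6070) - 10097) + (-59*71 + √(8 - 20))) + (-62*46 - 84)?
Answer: -27485219/2466 + 2*I*√3 ≈ -11146.0 + 3.4641*I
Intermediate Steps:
((((-3650/(-1644) - 3367/(-819)) + 6070) - 10097) + (-59*71 + √(8 - 20))) + (-62*46 - 84) = ((((-3650*(-1/1644) - 3367*(-1/819)) + 6070) - 10097) + (-4189 + √(-12))) + (-2852 - 84) = ((((1825/822 + 37/9) + 6070) - 10097) + (-4189 + 2*I*√3)) - 2936 = (((15613/2466 + 6070) - 10097) + (-4189 + 2*I*√3)) - 2936 = ((14984233/2466 - 10097) + (-4189 + 2*I*√3)) - 2936 = (-9914969/2466 + (-4189 + 2*I*√3)) - 2936 = (-20245043/2466 + 2*I*√3) - 2936 = -27485219/2466 + 2*I*√3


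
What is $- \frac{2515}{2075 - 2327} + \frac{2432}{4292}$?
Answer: $\frac{2851811}{270396} \approx 10.547$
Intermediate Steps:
$- \frac{2515}{2075 - 2327} + \frac{2432}{4292} = - \frac{2515}{2075 - 2327} + 2432 \cdot \frac{1}{4292} = - \frac{2515}{-252} + \frac{608}{1073} = \left(-2515\right) \left(- \frac{1}{252}\right) + \frac{608}{1073} = \frac{2515}{252} + \frac{608}{1073} = \frac{2851811}{270396}$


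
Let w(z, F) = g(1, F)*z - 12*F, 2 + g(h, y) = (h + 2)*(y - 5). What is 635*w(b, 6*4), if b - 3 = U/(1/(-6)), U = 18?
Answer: -3850005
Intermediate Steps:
g(h, y) = -2 + (-5 + y)*(2 + h) (g(h, y) = -2 + (h + 2)*(y - 5) = -2 + (2 + h)*(-5 + y) = -2 + (-5 + y)*(2 + h))
b = -105 (b = 3 + 18/(1/(-6)) = 3 + 18/(-⅙) = 3 + 18*(-6) = 3 - 108 = -105)
w(z, F) = -12*F + z*(-17 + 3*F) (w(z, F) = (-12 - 5*1 + 2*F + 1*F)*z - 12*F = (-12 - 5 + 2*F + F)*z - 12*F = (-17 + 3*F)*z - 12*F = z*(-17 + 3*F) - 12*F = -12*F + z*(-17 + 3*F))
635*w(b, 6*4) = 635*(-72*4 - 105*(-17 + 3*(6*4))) = 635*(-12*24 - 105*(-17 + 3*24)) = 635*(-288 - 105*(-17 + 72)) = 635*(-288 - 105*55) = 635*(-288 - 5775) = 635*(-6063) = -3850005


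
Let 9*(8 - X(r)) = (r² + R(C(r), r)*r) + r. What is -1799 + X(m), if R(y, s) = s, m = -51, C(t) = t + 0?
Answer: -7090/3 ≈ -2363.3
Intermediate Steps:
C(t) = t
X(r) = 8 - 2*r²/9 - r/9 (X(r) = 8 - ((r² + r*r) + r)/9 = 8 - ((r² + r²) + r)/9 = 8 - (2*r² + r)/9 = 8 - (r + 2*r²)/9 = 8 + (-2*r²/9 - r/9) = 8 - 2*r²/9 - r/9)
-1799 + X(m) = -1799 + (8 - 2/9*(-51)² - ⅑*(-51)) = -1799 + (8 - 2/9*2601 + 17/3) = -1799 + (8 - 578 + 17/3) = -1799 - 1693/3 = -7090/3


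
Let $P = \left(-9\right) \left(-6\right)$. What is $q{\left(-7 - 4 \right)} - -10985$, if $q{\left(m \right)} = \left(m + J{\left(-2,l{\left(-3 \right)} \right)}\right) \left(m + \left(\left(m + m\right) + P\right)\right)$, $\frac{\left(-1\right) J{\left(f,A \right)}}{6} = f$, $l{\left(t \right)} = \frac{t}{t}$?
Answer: $11006$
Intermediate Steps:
$l{\left(t \right)} = 1$
$J{\left(f,A \right)} = - 6 f$
$P = 54$
$q{\left(m \right)} = \left(12 + m\right) \left(54 + 3 m\right)$ ($q{\left(m \right)} = \left(m - -12\right) \left(m + \left(\left(m + m\right) + 54\right)\right) = \left(m + 12\right) \left(m + \left(2 m + 54\right)\right) = \left(12 + m\right) \left(m + \left(54 + 2 m\right)\right) = \left(12 + m\right) \left(54 + 3 m\right)$)
$q{\left(-7 - 4 \right)} - -10985 = \left(648 + 3 \left(-7 - 4\right)^{2} + 90 \left(-7 - 4\right)\right) - -10985 = \left(648 + 3 \left(-7 - 4\right)^{2} + 90 \left(-7 - 4\right)\right) + 10985 = \left(648 + 3 \left(-11\right)^{2} + 90 \left(-11\right)\right) + 10985 = \left(648 + 3 \cdot 121 - 990\right) + 10985 = \left(648 + 363 - 990\right) + 10985 = 21 + 10985 = 11006$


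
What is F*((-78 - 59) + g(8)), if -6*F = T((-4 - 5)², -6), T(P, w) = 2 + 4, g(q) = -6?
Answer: 143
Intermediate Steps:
T(P, w) = 6
F = -1 (F = -⅙*6 = -1)
F*((-78 - 59) + g(8)) = -((-78 - 59) - 6) = -(-137 - 6) = -1*(-143) = 143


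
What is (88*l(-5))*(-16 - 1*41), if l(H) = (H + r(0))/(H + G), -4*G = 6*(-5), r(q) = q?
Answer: 10032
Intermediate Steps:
G = 15/2 (G = -3*(-5)/2 = -1/4*(-30) = 15/2 ≈ 7.5000)
l(H) = H/(15/2 + H) (l(H) = (H + 0)/(H + 15/2) = H/(15/2 + H))
(88*l(-5))*(-16 - 1*41) = (88*(2*(-5)/(15 + 2*(-5))))*(-16 - 1*41) = (88*(2*(-5)/(15 - 10)))*(-16 - 41) = (88*(2*(-5)/5))*(-57) = (88*(2*(-5)*(1/5)))*(-57) = (88*(-2))*(-57) = -176*(-57) = 10032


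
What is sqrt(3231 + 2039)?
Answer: sqrt(5270) ≈ 72.595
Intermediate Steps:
sqrt(3231 + 2039) = sqrt(5270)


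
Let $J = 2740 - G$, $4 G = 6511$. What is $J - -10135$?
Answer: $\frac{44989}{4} \approx 11247.0$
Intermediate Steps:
$G = \frac{6511}{4}$ ($G = \frac{1}{4} \cdot 6511 = \frac{6511}{4} \approx 1627.8$)
$J = \frac{4449}{4}$ ($J = 2740 - \frac{6511}{4} = \frac{4449}{4} \approx 1112.3$)
$J - -10135 = \frac{4449}{4} - -10135 = \frac{4449}{4} + 10135 = \frac{44989}{4}$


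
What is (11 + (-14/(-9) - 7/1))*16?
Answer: 800/9 ≈ 88.889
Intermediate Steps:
(11 + (-14/(-9) - 7/1))*16 = (11 + (-14*(-⅑) - 7*1))*16 = (11 + (14/9 - 7))*16 = (11 - 49/9)*16 = (50/9)*16 = 800/9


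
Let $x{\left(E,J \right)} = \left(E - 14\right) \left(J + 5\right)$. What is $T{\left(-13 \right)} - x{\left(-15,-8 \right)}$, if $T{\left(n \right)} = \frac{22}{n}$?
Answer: $- \frac{1153}{13} \approx -88.692$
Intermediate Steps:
$x{\left(E,J \right)} = \left(-14 + E\right) \left(5 + J\right)$
$T{\left(-13 \right)} - x{\left(-15,-8 \right)} = \frac{22}{-13} - \left(-70 - -112 + 5 \left(-15\right) - -120\right) = 22 \left(- \frac{1}{13}\right) - \left(-70 + 112 - 75 + 120\right) = - \frac{22}{13} - 87 = - \frac{1153}{13}$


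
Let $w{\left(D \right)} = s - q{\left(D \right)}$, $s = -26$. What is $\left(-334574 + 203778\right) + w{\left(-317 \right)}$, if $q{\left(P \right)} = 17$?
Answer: $-130839$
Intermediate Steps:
$w{\left(D \right)} = -43$ ($w{\left(D \right)} = -26 - 17 = -43$)
$\left(-334574 + 203778\right) + w{\left(-317 \right)} = \left(-334574 + 203778\right) - 43 = -130796 - 43 = -130839$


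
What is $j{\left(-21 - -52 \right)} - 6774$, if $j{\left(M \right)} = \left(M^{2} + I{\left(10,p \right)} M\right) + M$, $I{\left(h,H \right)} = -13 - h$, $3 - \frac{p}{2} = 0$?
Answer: $-6495$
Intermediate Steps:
$p = 6$ ($p = 6 - 0 = 6 + 0 = 6$)
$j{\left(M \right)} = M^{2} - 22 M$ ($j{\left(M \right)} = \left(M^{2} + \left(-13 - 10\right) M\right) + M = \left(M^{2} - 23 M\right) + M = M^{2} - 22 M$)
$j{\left(-21 - -52 \right)} - 6774 = \left(-21 - -52\right) \left(-22 - -31\right) - 6774 = \left(-21 + 52\right) \left(-22 + \left(-21 + 52\right)\right) - 6774 = 31 \left(-22 + 31\right) - 6774 = 31 \cdot 9 - 6774 = 279 - 6774 = -6495$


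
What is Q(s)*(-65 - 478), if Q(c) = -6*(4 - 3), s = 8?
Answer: 3258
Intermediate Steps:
Q(c) = -6 (Q(c) = -6*1 = -6)
Q(s)*(-65 - 478) = -6*(-65 - 478) = -6*(-543) = 3258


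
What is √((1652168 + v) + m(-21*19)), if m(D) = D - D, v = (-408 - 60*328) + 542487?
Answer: √2174567 ≈ 1474.6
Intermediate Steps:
v = 522399 (v = (-408 - 19680) + 542487 = -20088 + 542487 = 522399)
m(D) = 0
√((1652168 + v) + m(-21*19)) = √((1652168 + 522399) + 0) = √(2174567 + 0) = √2174567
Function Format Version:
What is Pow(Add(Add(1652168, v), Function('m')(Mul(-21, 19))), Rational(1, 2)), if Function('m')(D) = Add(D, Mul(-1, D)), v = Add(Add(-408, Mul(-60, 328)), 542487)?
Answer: Pow(2174567, Rational(1, 2)) ≈ 1474.6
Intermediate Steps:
v = 522399 (v = Add(Add(-408, -19680), 542487) = Add(-20088, 542487) = 522399)
Function('m')(D) = 0
Pow(Add(Add(1652168, v), Function('m')(Mul(-21, 19))), Rational(1, 2)) = Pow(Add(Add(1652168, 522399), 0), Rational(1, 2)) = Pow(Add(2174567, 0), Rational(1, 2)) = Pow(2174567, Rational(1, 2))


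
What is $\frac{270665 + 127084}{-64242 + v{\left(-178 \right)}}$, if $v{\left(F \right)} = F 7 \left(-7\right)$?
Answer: $- \frac{397749}{55520} \approx -7.1641$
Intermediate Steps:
$v{\left(F \right)} = - 49 F$ ($v{\left(F \right)} = 7 F \left(-7\right) = - 49 F$)
$\frac{270665 + 127084}{-64242 + v{\left(-178 \right)}} = \frac{270665 + 127084}{-64242 - -8722} = \frac{397749}{-64242 + 8722} = \frac{397749}{-55520} = 397749 \left(- \frac{1}{55520}\right) = - \frac{397749}{55520}$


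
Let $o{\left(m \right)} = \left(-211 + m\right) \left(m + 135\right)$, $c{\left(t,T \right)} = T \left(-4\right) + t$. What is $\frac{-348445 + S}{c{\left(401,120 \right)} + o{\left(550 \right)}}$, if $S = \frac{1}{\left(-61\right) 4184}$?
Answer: $- \frac{88931526681}{59246678464} \approx -1.501$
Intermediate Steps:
$S = - \frac{1}{255224}$ ($S = \frac{1}{-255224} = - \frac{1}{255224} \approx -3.9181 \cdot 10^{-6}$)
$c{\left(t,T \right)} = t - 4 T$ ($c{\left(t,T \right)} = - 4 T + t = t - 4 T$)
$o{\left(m \right)} = \left(-211 + m\right) \left(135 + m\right)$
$\frac{-348445 + S}{c{\left(401,120 \right)} + o{\left(550 \right)}} = \frac{-348445 - \frac{1}{255224}}{\left(401 - 480\right) - \left(70285 - 302500\right)} = - \frac{88931526681}{255224 \left(\left(401 - 480\right) - -232215\right)} = - \frac{88931526681}{255224 \left(-79 + 232215\right)} = - \frac{88931526681}{255224 \cdot 232136} = \left(- \frac{88931526681}{255224}\right) \frac{1}{232136} = - \frac{88931526681}{59246678464}$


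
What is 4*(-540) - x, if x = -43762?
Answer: 41602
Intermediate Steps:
4*(-540) - x = 4*(-540) - 1*(-43762) = -2160 + 43762 = 41602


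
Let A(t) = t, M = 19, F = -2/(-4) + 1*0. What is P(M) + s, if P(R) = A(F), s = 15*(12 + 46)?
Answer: 1741/2 ≈ 870.50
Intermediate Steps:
F = ½ (F = -2*(-¼) + 0 = ½ + 0 = ½ ≈ 0.50000)
s = 870 (s = 15*58 = 870)
P(R) = ½
P(M) + s = ½ + 870 = 1741/2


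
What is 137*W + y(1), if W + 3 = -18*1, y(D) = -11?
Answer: -2888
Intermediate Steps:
W = -21 (W = -3 - 18*1 = -3 - 18 = -21)
137*W + y(1) = 137*(-21) - 11 = -2877 - 11 = -2888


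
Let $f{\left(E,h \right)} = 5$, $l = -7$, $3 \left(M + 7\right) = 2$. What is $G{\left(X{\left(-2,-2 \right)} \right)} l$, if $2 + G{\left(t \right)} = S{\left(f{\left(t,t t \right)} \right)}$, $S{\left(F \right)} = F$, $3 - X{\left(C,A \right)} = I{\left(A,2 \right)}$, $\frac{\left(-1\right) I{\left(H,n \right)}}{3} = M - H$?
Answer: $-21$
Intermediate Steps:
$M = - \frac{19}{3}$ ($M = -7 + \frac{1}{3} \cdot 2 = -7 + \frac{2}{3} = - \frac{19}{3} \approx -6.3333$)
$I{\left(H,n \right)} = 19 + 3 H$ ($I{\left(H,n \right)} = - 3 \left(- \frac{19}{3} - H\right) = 19 + 3 H$)
$X{\left(C,A \right)} = -16 - 3 A$ ($X{\left(C,A \right)} = 3 - \left(19 + 3 A\right) = -16 - 3 A$)
$G{\left(t \right)} = 3$ ($G{\left(t \right)} = -2 + 5 = 3$)
$G{\left(X{\left(-2,-2 \right)} \right)} l = 3 \left(-7\right) = -21$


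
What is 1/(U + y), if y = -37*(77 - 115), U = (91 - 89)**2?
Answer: 1/1410 ≈ 0.00070922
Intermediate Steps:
U = 4 (U = 2**2 = 4)
y = 1406 (y = -37*(-38) = 1406)
1/(U + y) = 1/(4 + 1406) = 1/1410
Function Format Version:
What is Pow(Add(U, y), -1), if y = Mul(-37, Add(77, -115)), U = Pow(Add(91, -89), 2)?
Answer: Rational(1, 1410) ≈ 0.00070922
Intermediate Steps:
U = 4 (U = Pow(2, 2) = 4)
y = 1406 (y = Mul(-37, -38) = 1406)
Pow(Add(U, y), -1) = Pow(Add(4, 1406), -1) = Pow(1410, -1) = Rational(1, 1410)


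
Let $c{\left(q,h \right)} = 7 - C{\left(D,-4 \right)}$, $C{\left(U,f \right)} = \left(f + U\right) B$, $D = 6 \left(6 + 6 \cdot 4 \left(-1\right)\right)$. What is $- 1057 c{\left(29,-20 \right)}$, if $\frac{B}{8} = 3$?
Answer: $-2848615$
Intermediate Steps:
$D = -108$ ($D = 6 \left(6 + 24 \left(-1\right)\right) = 6 \left(6 - 24\right) = 6 \left(-18\right) = -108$)
$B = 24$ ($B = 8 \cdot 3 = 24$)
$C{\left(U,f \right)} = 24 U + 24 f$ ($C{\left(U,f \right)} = \left(f + U\right) 24 = \left(U + f\right) 24 = 24 U + 24 f$)
$c{\left(q,h \right)} = 2695$ ($c{\left(q,h \right)} = 7 - \left(24 \left(-108\right) + 24 \left(-4\right)\right) = 7 - \left(-2592 - 96\right) = 7 - -2688 = 7 + 2688 = 2695$)
$- 1057 c{\left(29,-20 \right)} = \left(-1057\right) 2695 = -2848615$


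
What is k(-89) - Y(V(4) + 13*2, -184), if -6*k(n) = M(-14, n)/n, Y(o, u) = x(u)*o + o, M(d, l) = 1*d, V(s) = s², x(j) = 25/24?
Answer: -91609/1068 ≈ -85.776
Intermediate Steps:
x(j) = 25/24 (x(j) = 25*(1/24) = 25/24)
M(d, l) = d
Y(o, u) = 49*o/24 (Y(o, u) = 25*o/24 + o = 49*o/24)
k(n) = 7/(3*n) (k(n) = -(-7)/(3*n) = 7/(3*n))
k(-89) - Y(V(4) + 13*2, -184) = (7/3)/(-89) - 49*(4² + 13*2)/24 = (7/3)*(-1/89) - 49*(16 + 26)/24 = -7/267 - 49*42/24 = -7/267 - 1*343/4 = -7/267 - 343/4 = -91609/1068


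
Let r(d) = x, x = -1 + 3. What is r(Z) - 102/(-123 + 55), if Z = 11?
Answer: 7/2 ≈ 3.5000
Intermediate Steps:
x = 2
r(d) = 2
r(Z) - 102/(-123 + 55) = 2 - 102/(-123 + 55) = 2 - 102/(-68) = 2 - 102*(-1/68) = 2 + 3/2 = 7/2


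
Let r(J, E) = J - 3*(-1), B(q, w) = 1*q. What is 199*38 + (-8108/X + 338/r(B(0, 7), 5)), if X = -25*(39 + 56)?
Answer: 54706324/7125 ≈ 7678.1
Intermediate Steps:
B(q, w) = q
r(J, E) = 3 + J (r(J, E) = J + 3 = 3 + J)
X = -2375 (X = -25*95 = -2375)
199*38 + (-8108/X + 338/r(B(0, 7), 5)) = 199*38 + (-8108/(-2375) + 338/(3 + 0)) = 7562 + (-8108*(-1/2375) + 338/3) = 7562 + (8108/2375 + 338*(⅓)) = 7562 + (8108/2375 + 338/3) = 7562 + 827074/7125 = 54706324/7125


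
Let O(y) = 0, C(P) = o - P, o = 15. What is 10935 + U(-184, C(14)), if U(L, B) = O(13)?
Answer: 10935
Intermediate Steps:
C(P) = 15 - P
U(L, B) = 0
10935 + U(-184, C(14)) = 10935 + 0 = 10935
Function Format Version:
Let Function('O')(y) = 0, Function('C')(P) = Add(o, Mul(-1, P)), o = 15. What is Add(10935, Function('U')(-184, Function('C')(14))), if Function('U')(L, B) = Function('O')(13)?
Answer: 10935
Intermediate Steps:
Function('C')(P) = Add(15, Mul(-1, P))
Function('U')(L, B) = 0
Add(10935, Function('U')(-184, Function('C')(14))) = Add(10935, 0) = 10935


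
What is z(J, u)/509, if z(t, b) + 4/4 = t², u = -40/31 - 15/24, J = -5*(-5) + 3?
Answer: 783/509 ≈ 1.5383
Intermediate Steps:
J = 28 (J = 25 + 3 = 28)
u = -475/248 (u = -40*1/31 - 15*1/24 = -40/31 - 5/8 = -475/248 ≈ -1.9153)
z(t, b) = -1 + t²
z(J, u)/509 = (-1 + 28²)/509 = (-1 + 784)*(1/509) = 783*(1/509) = 783/509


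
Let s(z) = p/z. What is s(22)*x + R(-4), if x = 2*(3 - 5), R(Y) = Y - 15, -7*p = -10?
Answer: -1483/77 ≈ -19.260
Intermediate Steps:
p = 10/7 (p = -⅐*(-10) = 10/7 ≈ 1.4286)
R(Y) = -15 + Y
s(z) = 10/(7*z)
x = -4 (x = 2*(-2) = -4)
s(22)*x + R(-4) = ((10/7)/22)*(-4) + (-15 - 4) = ((10/7)*(1/22))*(-4) - 19 = (5/77)*(-4) - 19 = -20/77 - 19 = -1483/77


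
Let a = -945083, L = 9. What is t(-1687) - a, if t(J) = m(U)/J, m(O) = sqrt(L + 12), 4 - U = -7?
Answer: 945083 - sqrt(21)/1687 ≈ 9.4508e+5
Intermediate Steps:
U = 11 (U = 4 - 1*(-7) = 4 + 7 = 11)
m(O) = sqrt(21) (m(O) = sqrt(9 + 12) = sqrt(21))
t(J) = sqrt(21)/J
t(-1687) - a = sqrt(21)/(-1687) - 1*(-945083) = sqrt(21)*(-1/1687) + 945083 = -sqrt(21)/1687 + 945083 = 945083 - sqrt(21)/1687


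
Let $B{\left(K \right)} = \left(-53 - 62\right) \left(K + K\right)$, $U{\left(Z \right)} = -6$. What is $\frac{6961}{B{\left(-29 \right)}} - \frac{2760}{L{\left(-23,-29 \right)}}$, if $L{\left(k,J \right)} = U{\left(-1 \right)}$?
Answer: $\frac{3075161}{6670} \approx 461.04$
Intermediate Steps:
$B{\left(K \right)} = - 230 K$ ($B{\left(K \right)} = - 115 \cdot 2 K = - 230 K$)
$L{\left(k,J \right)} = -6$
$\frac{6961}{B{\left(-29 \right)}} - \frac{2760}{L{\left(-23,-29 \right)}} = \frac{6961}{\left(-230\right) \left(-29\right)} - \frac{2760}{-6} = \frac{6961}{6670} - -460 = 6961 \cdot \frac{1}{6670} + 460 = \frac{6961}{6670} + 460 = \frac{3075161}{6670}$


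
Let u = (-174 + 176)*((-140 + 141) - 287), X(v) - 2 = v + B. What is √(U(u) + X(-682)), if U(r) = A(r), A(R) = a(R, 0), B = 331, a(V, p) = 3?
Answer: I*√346 ≈ 18.601*I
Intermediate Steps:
A(R) = 3
X(v) = 333 + v (X(v) = 2 + (v + 331) = 2 + (331 + v) = 333 + v)
u = -572 (u = 2*(1 - 287) = 2*(-286) = -572)
U(r) = 3
√(U(u) + X(-682)) = √(3 + (333 - 682)) = √(3 - 349) = √(-346) = I*√346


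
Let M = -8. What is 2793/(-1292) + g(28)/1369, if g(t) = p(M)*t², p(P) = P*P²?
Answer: -27496987/93092 ≈ -295.37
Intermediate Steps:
p(P) = P³
g(t) = -512*t² (g(t) = (-8)³*t² = -512*t²)
2793/(-1292) + g(28)/1369 = 2793/(-1292) - 512*28²/1369 = 2793*(-1/1292) - 512*784*(1/1369) = -147/68 - 401408*1/1369 = -147/68 - 401408/1369 = -27496987/93092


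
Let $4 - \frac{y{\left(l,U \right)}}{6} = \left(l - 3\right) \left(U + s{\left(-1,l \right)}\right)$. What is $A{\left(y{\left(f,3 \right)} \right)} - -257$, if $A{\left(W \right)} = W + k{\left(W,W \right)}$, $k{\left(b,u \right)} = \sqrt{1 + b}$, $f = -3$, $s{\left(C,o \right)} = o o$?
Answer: $713 + \sqrt{457} \approx 734.38$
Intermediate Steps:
$s{\left(C,o \right)} = o^{2}$
$y{\left(l,U \right)} = 24 - 6 \left(-3 + l\right) \left(U + l^{2}\right)$ ($y{\left(l,U \right)} = 24 - 6 \left(l - 3\right) \left(U + l^{2}\right) = 24 - 6 \left(-3 + l\right) \left(U + l^{2}\right)$)
$A{\left(W \right)} = W + \sqrt{1 + W}$
$A{\left(y{\left(f,3 \right)} \right)} - -257 = \left(\left(24 - 6 \left(-3\right)^{3} + 18 \cdot 3 + 18 \left(-3\right)^{2} - 18 \left(-3\right)\right) + \sqrt{1 + \left(24 - 6 \left(-3\right)^{3} + 18 \cdot 3 + 18 \left(-3\right)^{2} - 18 \left(-3\right)\right)}\right) - -257 = \left(\left(24 - -162 + 54 + 18 \cdot 9 + 54\right) + \sqrt{1 + \left(24 - -162 + 54 + 18 \cdot 9 + 54\right)}\right) + 257 = \left(\left(24 + 162 + 54 + 162 + 54\right) + \sqrt{1 + \left(24 + 162 + 54 + 162 + 54\right)}\right) + 257 = \left(456 + \sqrt{1 + 456}\right) + 257 = \left(456 + \sqrt{457}\right) + 257 = 713 + \sqrt{457}$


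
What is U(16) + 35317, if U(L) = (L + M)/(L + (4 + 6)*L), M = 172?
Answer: 1553995/44 ≈ 35318.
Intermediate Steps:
U(L) = (172 + L)/(11*L) (U(L) = (L + 172)/(L + (4 + 6)*L) = (172 + L)/(L + 10*L) = (172 + L)/((11*L)) = (172 + L)*(1/(11*L)) = (172 + L)/(11*L))
U(16) + 35317 = (1/11)*(172 + 16)/16 + 35317 = (1/11)*(1/16)*188 + 35317 = 47/44 + 35317 = 1553995/44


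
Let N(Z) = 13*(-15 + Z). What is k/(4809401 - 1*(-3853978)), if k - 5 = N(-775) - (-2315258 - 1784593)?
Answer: 4089586/8663379 ≈ 0.47205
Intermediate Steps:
N(Z) = -195 + 13*Z
k = 4089586 (k = 5 + ((-195 + 13*(-775)) - (-2315258 - 1784593)) = 5 + ((-195 - 10075) - 1*(-4099851)) = 5 + (-10270 + 4099851) = 5 + 4089581 = 4089586)
k/(4809401 - 1*(-3853978)) = 4089586/(4809401 - 1*(-3853978)) = 4089586/(4809401 + 3853978) = 4089586/8663379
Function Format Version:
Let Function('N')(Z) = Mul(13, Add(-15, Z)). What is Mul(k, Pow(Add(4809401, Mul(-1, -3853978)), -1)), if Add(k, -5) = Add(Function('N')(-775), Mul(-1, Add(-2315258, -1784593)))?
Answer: Rational(4089586, 8663379) ≈ 0.47205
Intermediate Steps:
Function('N')(Z) = Add(-195, Mul(13, Z))
k = 4089586 (k = Add(5, Add(Add(-195, Mul(13, -775)), Mul(-1, Add(-2315258, -1784593)))) = Add(5, Add(Add(-195, -10075), Mul(-1, -4099851))) = Add(5, Add(-10270, 4099851)) = Add(5, 4089581) = 4089586)
Mul(k, Pow(Add(4809401, Mul(-1, -3853978)), -1)) = Mul(4089586, Pow(Add(4809401, Mul(-1, -3853978)), -1)) = Mul(4089586, Pow(Add(4809401, 3853978), -1)) = Mul(4089586, Pow(8663379, -1)) = Mul(4089586, Rational(1, 8663379)) = Rational(4089586, 8663379)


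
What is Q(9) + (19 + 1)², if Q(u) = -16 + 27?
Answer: 411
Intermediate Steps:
Q(u) = 11
Q(9) + (19 + 1)² = 11 + (19 + 1)² = 11 + 20² = 11 + 400 = 411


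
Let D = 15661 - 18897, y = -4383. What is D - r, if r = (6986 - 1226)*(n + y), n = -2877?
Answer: 41814364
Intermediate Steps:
r = -41817600 (r = (6986 - 1226)*(-2877 - 4383) = 5760*(-7260) = -41817600)
D = -3236
D - r = -3236 - 1*(-41817600) = -3236 + 41817600 = 41814364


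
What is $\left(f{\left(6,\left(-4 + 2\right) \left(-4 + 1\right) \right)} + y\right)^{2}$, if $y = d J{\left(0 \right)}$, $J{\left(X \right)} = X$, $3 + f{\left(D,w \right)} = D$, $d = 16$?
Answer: $9$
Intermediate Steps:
$f{\left(D,w \right)} = -3 + D$
$y = 0$ ($y = 16 \cdot 0 = 0$)
$\left(f{\left(6,\left(-4 + 2\right) \left(-4 + 1\right) \right)} + y\right)^{2} = \left(\left(-3 + 6\right) + 0\right)^{2} = \left(3 + 0\right)^{2} = 3^{2} = 9$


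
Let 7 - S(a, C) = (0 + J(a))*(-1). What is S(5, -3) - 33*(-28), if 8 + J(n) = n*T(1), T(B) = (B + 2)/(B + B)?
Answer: 1861/2 ≈ 930.50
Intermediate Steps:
T(B) = (2 + B)/(2*B) (T(B) = (2 + B)/((2*B)) = (2 + B)*(1/(2*B)) = (2 + B)/(2*B))
J(n) = -8 + 3*n/2 (J(n) = -8 + n*((1/2)*(2 + 1)/1) = -8 + n*((1/2)*1*3) = -8 + n*(3/2) = -8 + 3*n/2)
S(a, C) = -1 + 3*a/2 (S(a, C) = 7 - (0 + (-8 + 3*a/2))*(-1) = 7 - (-8 + 3*a/2)*(-1) = 7 - (8 - 3*a/2) = 7 + (-8 + 3*a/2) = -1 + 3*a/2)
S(5, -3) - 33*(-28) = (-1 + (3/2)*5) - 33*(-28) = (-1 + 15/2) + 924 = 13/2 + 924 = 1861/2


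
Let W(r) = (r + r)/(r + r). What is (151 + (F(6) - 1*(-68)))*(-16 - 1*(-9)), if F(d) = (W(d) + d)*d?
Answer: -1827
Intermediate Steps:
W(r) = 1 (W(r) = (2*r)/((2*r)) = (2*r)*(1/(2*r)) = 1)
F(d) = d*(1 + d) (F(d) = (1 + d)*d = d*(1 + d))
(151 + (F(6) - 1*(-68)))*(-16 - 1*(-9)) = (151 + (6*(1 + 6) - 1*(-68)))*(-16 - 1*(-9)) = (151 + (6*7 + 68))*(-16 + 9) = (151 + (42 + 68))*(-7) = (151 + 110)*(-7) = 261*(-7) = -1827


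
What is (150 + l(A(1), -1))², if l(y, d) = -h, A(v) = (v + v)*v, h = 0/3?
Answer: 22500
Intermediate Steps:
h = 0 (h = 0*(⅓) = 0)
A(v) = 2*v² (A(v) = (2*v)*v = 2*v²)
l(y, d) = 0 (l(y, d) = -1*0 = 0)
(150 + l(A(1), -1))² = (150 + 0)² = 150² = 22500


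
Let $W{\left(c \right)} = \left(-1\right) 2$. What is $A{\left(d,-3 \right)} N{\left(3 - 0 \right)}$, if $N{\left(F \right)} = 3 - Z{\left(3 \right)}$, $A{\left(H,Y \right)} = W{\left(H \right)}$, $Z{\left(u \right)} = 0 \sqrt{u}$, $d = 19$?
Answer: $-6$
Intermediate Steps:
$Z{\left(u \right)} = 0$
$W{\left(c \right)} = -2$
$A{\left(H,Y \right)} = -2$
$N{\left(F \right)} = 3$ ($N{\left(F \right)} = 3 - 0 = 3 + 0 = 3$)
$A{\left(d,-3 \right)} N{\left(3 - 0 \right)} = \left(-2\right) 3 = -6$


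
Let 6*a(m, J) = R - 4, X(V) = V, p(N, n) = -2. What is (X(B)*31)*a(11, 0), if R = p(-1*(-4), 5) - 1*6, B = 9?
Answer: -558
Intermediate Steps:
R = -8 (R = -2 - 1*6 = -2 - 6 = -8)
a(m, J) = -2 (a(m, J) = (-8 - 4)/6 = (1/6)*(-12) = -2)
(X(B)*31)*a(11, 0) = (9*31)*(-2) = 279*(-2) = -558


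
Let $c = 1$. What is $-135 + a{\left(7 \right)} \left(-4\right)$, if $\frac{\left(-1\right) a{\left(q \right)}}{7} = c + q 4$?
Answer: $677$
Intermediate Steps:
$a{\left(q \right)} = -7 - 28 q$ ($a{\left(q \right)} = - 7 \left(1 + q 4\right) = - 7 \left(1 + 4 q\right) = -7 - 28 q$)
$-135 + a{\left(7 \right)} \left(-4\right) = -135 + \left(-7 - 196\right) \left(-4\right) = -135 - -812 = -135 + 812 = 677$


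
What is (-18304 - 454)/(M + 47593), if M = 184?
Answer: -18758/47777 ≈ -0.39262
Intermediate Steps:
(-18304 - 454)/(M + 47593) = (-18304 - 454)/(184 + 47593) = -18758/47777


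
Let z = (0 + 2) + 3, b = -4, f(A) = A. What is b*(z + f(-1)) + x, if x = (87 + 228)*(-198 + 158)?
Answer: -12616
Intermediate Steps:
z = 5 (z = 2 + 3 = 5)
x = -12600 (x = 315*(-40) = -12600)
b*(z + f(-1)) + x = -4*(5 - 1) - 12600 = -4*4 - 12600 = -16 - 12600 = -12616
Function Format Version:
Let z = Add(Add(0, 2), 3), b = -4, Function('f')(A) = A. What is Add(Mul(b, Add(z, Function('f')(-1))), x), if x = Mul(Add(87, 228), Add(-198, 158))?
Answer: -12616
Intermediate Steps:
z = 5 (z = Add(2, 3) = 5)
x = -12600 (x = Mul(315, -40) = -12600)
Add(Mul(b, Add(z, Function('f')(-1))), x) = Add(Mul(-4, Add(5, -1)), -12600) = Add(Mul(-4, 4), -12600) = Add(-16, -12600) = -12616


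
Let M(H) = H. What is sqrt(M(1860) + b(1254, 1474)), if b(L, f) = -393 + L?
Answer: sqrt(2721) ≈ 52.163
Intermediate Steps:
sqrt(M(1860) + b(1254, 1474)) = sqrt(1860 + (-393 + 1254)) = sqrt(1860 + 861) = sqrt(2721)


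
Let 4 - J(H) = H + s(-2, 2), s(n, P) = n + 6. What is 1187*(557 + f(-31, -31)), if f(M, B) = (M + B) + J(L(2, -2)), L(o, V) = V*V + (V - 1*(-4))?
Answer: 580443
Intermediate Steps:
L(o, V) = 4 + V + V² (L(o, V) = V² + (V + 4) = V² + (4 + V) = 4 + V + V²)
s(n, P) = 6 + n
J(H) = -H (J(H) = 4 - (H + (6 - 2)) = 4 - (H + 4) = 4 - (4 + H) = 4 + (-4 - H) = -H)
f(M, B) = -6 + B + M (f(M, B) = (M + B) - (4 - 2 + (-2)²) = (B + M) - (4 - 2 + 4) = (B + M) - 1*6 = (B + M) - 6 = -6 + B + M)
1187*(557 + f(-31, -31)) = 1187*(557 + (-6 - 31 - 31)) = 1187*(557 - 68) = 1187*489 = 580443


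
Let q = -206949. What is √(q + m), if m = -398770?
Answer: I*√605719 ≈ 778.28*I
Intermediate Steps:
√(q + m) = √(-206949 - 398770) = √(-605719) = I*√605719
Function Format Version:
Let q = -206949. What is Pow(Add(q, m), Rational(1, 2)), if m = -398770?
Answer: Mul(I, Pow(605719, Rational(1, 2))) ≈ Mul(778.28, I)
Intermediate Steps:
Pow(Add(q, m), Rational(1, 2)) = Pow(Add(-206949, -398770), Rational(1, 2)) = Pow(-605719, Rational(1, 2)) = Mul(I, Pow(605719, Rational(1, 2)))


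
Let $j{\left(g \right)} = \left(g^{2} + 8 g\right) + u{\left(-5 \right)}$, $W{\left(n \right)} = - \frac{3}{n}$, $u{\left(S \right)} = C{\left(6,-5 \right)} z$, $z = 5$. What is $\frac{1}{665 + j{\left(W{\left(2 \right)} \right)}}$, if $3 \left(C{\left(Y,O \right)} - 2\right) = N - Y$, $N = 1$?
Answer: $\frac{12}{7883} \approx 0.0015223$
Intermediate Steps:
$C{\left(Y,O \right)} = \frac{7}{3} - \frac{Y}{3}$ ($C{\left(Y,O \right)} = 2 + \frac{1 - Y}{3} = 2 - \left(- \frac{1}{3} + \frac{Y}{3}\right) = \frac{7}{3} - \frac{Y}{3}$)
$u{\left(S \right)} = \frac{5}{3}$ ($u{\left(S \right)} = \left(\frac{7}{3} - 2\right) 5 = \frac{1}{3} \cdot 5 = \frac{5}{3}$)
$j{\left(g \right)} = \frac{5}{3} + g^{2} + 8 g$ ($j{\left(g \right)} = \left(g^{2} + 8 g\right) + \frac{5}{3} = \frac{5}{3} + g^{2} + 8 g$)
$\frac{1}{665 + j{\left(W{\left(2 \right)} \right)}} = \frac{1}{665 + \left(\frac{5}{3} + \left(- \frac{3}{2}\right)^{2} + 8 \left(- \frac{3}{2}\right)\right)} = \frac{1}{665 + \left(\frac{5}{3} + \frac{9}{4} - 12\right)} = \frac{1}{665 - \frac{97}{12}} = \frac{1}{\frac{7883}{12}} = \frac{12}{7883}$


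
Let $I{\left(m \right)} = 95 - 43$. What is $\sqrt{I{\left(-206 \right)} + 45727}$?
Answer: $\sqrt{45779} \approx 213.96$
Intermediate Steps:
$I{\left(m \right)} = 52$
$\sqrt{I{\left(-206 \right)} + 45727} = \sqrt{52 + 45727} = \sqrt{45779}$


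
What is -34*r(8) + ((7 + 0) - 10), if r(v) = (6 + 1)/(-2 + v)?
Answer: -128/3 ≈ -42.667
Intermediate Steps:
r(v) = 7/(-2 + v)
-34*r(8) + ((7 + 0) - 10) = -238/(-2 + 8) + ((7 + 0) - 10) = -238/6 + (7 - 10) = -238/6 - 3 = -34*7/6 - 3 = -119/3 - 3 = -128/3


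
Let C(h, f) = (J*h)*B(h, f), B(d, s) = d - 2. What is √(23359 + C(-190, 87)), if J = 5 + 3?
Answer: √315199 ≈ 561.43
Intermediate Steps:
B(d, s) = -2 + d
J = 8
C(h, f) = 8*h*(-2 + h) (C(h, f) = (8*h)*(-2 + h) = 8*h*(-2 + h))
√(23359 + C(-190, 87)) = √(23359 + 8*(-190)*(-2 - 190)) = √(23359 + 8*(-190)*(-192)) = √(23359 + 291840) = √315199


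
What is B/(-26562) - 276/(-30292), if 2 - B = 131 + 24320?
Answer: 186985055/201154026 ≈ 0.92956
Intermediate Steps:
B = -24449 (B = 2 - (131 + 24320) = 2 - 1*24451 = 2 - 24451 = -24449)
B/(-26562) - 276/(-30292) = -24449/(-26562) - 276/(-30292) = -24449*(-1/26562) - 276*(-1/30292) = 24449/26562 + 69/7573 = 186985055/201154026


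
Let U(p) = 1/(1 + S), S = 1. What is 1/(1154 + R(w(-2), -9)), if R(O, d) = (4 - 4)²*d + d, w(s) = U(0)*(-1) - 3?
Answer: 1/1145 ≈ 0.00087336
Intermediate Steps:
U(p) = ½ (U(p) = 1/(1 + 1) = 1/2 = ½)
w(s) = -7/2 (w(s) = (½)*(-1) - 3 = -½ - 3 = -7/2)
R(O, d) = d (R(O, d) = 0²*d + d = 0*d + d = 0 + d = d)
1/(1154 + R(w(-2), -9)) = 1/(1154 - 9) = 1/1145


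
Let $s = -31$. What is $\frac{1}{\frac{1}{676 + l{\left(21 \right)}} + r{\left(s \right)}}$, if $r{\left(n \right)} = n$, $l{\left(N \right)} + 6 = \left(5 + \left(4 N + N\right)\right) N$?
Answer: $- \frac{2980}{92379} \approx -0.032258$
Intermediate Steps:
$l{\left(N \right)} = -6 + N \left(5 + 5 N\right)$ ($l{\left(N \right)} = -6 + \left(5 + \left(4 N + N\right)\right) N = -6 + \left(5 + 5 N\right) N = -6 + N \left(5 + 5 N\right)$)
$\frac{1}{\frac{1}{676 + l{\left(21 \right)}} + r{\left(s \right)}} = \frac{1}{\frac{1}{676 + \left(-6 + 5 \cdot 21 + 5 \cdot 21^{2}\right)} - 31} = \frac{1}{\frac{1}{676 + \left(-6 + 105 + 5 \cdot 441\right)} - 31} = \frac{1}{\frac{1}{676 + \left(-6 + 105 + 2205\right)} - 31} = \frac{1}{\frac{1}{676 + 2304} - 31} = \frac{1}{\frac{1}{2980} - 31} = \frac{1}{- \frac{92379}{2980}} = - \frac{2980}{92379}$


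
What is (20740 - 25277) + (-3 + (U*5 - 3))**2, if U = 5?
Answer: -4176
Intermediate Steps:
(20740 - 25277) + (-3 + (U*5 - 3))**2 = (20740 - 25277) + (-3 + (5*5 - 3))**2 = -4537 + (-3 + (25 - 3))**2 = -4537 + (-3 + 22)**2 = -4537 + 19**2 = -4537 + 361 = -4176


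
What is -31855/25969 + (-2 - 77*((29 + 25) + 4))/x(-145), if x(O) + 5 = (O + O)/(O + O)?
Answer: 28975518/25969 ≈ 1115.8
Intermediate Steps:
x(O) = -4 (x(O) = -5 + (O + O)/(O + O) = -5 + (2*O)/((2*O)) = -5 + (2*O)*(1/(2*O)) = -5 + 1 = -4)
-31855/25969 + (-2 - 77*((29 + 25) + 4))/x(-145) = -31855/25969 + (-2 - 77*((29 + 25) + 4))/(-4) = -31855*1/25969 + (-2 - 77*(54 + 4))*(-1/4) = -31855/25969 + (-2 - 77*58)*(-1/4) = -31855/25969 + (-2 - 4466)*(-1/4) = -31855/25969 - 4468*(-1/4) = -31855/25969 + 1117 = 28975518/25969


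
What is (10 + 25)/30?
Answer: 7/6 ≈ 1.1667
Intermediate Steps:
(10 + 25)/30 = (1/30)*35 = 7/6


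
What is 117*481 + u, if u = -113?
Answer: 56164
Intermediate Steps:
117*481 + u = 117*481 - 113 = 56277 - 113 = 56164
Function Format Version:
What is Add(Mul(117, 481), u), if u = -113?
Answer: 56164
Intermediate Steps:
Add(Mul(117, 481), u) = Add(Mul(117, 481), -113) = Add(56277, -113) = 56164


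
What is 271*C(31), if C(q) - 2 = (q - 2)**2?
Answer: 228453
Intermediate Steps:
C(q) = 2 + (-2 + q)**2 (C(q) = 2 + (q - 2)**2 = 2 + (-2 + q)**2)
271*C(31) = 271*(2 + (-2 + 31)**2) = 271*(2 + 29**2) = 271*(2 + 841) = 271*843 = 228453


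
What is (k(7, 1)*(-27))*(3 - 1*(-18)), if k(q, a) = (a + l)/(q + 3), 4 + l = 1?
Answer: 567/5 ≈ 113.40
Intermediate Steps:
l = -3 (l = -4 + 1 = -3)
k(q, a) = (-3 + a)/(3 + q) (k(q, a) = (a - 3)/(q + 3) = (-3 + a)/(3 + q))
(k(7, 1)*(-27))*(3 - 1*(-18)) = (((-3 + 1)/(3 + 7))*(-27))*(3 - 1*(-18)) = ((-2/10)*(-27))*(3 + 18) = (((⅒)*(-2))*(-27))*21 = -⅕*(-27)*21 = (27/5)*21 = 567/5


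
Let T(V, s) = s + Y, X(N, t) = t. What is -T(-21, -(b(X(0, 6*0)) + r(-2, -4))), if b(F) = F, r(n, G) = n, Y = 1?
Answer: -3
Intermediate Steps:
T(V, s) = 1 + s (T(V, s) = s + 1 = 1 + s)
-T(-21, -(b(X(0, 6*0)) + r(-2, -4))) = -(1 - (6*0 - 2)) = -(1 - (0 - 2)) = -(1 - 1*(-2)) = -(1 + 2) = -1*3 = -3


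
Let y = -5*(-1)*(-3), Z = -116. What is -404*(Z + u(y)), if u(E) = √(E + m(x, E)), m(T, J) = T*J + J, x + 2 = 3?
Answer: 46864 - 1212*I*√5 ≈ 46864.0 - 2710.1*I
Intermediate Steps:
x = 1 (x = -2 + 3 = 1)
y = -15 (y = 5*(-3) = -15)
m(T, J) = J + J*T (m(T, J) = J*T + J = J + J*T)
u(E) = √3*√E (u(E) = √(E + E*(1 + 1)) = √(E + E*2) = √(E + 2*E) = √(3*E) = √3*√E)
-404*(Z + u(y)) = -404*(-116 + √3*√(-15)) = -404*(-116 + √3*(I*√15)) = -404*(-116 + 3*I*√5) = 46864 - 1212*I*√5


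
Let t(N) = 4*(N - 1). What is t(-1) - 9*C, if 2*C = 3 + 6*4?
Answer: -259/2 ≈ -129.50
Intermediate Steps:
t(N) = -4 + 4*N (t(N) = 4*(-1 + N) = -4 + 4*N)
C = 27/2 (C = (3 + 6*4)/2 = (3 + 24)/2 = (½)*27 = 27/2 ≈ 13.500)
t(-1) - 9*C = (-4 + 4*(-1)) - 9*27/2 = (-4 - 4) - 243/2 = -8 - 243/2 = -259/2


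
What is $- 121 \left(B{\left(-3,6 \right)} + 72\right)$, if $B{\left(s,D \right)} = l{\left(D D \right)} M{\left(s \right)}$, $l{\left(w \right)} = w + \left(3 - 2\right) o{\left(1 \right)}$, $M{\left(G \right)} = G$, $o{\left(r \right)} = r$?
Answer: $4719$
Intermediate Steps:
$l{\left(w \right)} = 1 + w$ ($l{\left(w \right)} = w + \left(3 - 2\right) 1 = w + 1 \cdot 1 = w + 1 = 1 + w$)
$B{\left(s,D \right)} = s \left(1 + D^{2}\right)$ ($B{\left(s,D \right)} = \left(1 + D D\right) s = \left(1 + D^{2}\right) s = s \left(1 + D^{2}\right)$)
$- 121 \left(B{\left(-3,6 \right)} + 72\right) = - 121 \left(- 3 \left(1 + 6^{2}\right) + 72\right) = - 121 \left(- 3 \left(1 + 36\right) + 72\right) = - 121 \left(\left(-3\right) 37 + 72\right) = - 121 \left(-111 + 72\right) = \left(-121\right) \left(-39\right) = 4719$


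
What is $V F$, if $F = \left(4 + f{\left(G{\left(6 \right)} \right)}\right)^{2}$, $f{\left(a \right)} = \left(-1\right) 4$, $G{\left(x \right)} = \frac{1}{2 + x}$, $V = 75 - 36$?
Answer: $0$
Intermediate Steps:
$V = 39$
$f{\left(a \right)} = -4$
$F = 0$ ($F = \left(4 - 4\right)^{2} = 0^{2} = 0$)
$V F = 39 \cdot 0 = 0$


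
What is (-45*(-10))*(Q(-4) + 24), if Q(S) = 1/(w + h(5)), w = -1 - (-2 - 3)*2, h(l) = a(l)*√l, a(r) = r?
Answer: 235575/22 + 1125*√5/22 ≈ 10822.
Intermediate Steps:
h(l) = l^(3/2) (h(l) = l*√l = l^(3/2))
w = 9 (w = -1 - (-5)*2 = -1 - 1*(-10) = -1 + 10 = 9)
Q(S) = 1/(9 + 5*√5) (Q(S) = 1/(9 + 5^(3/2)) = 1/(9 + 5*√5))
(-45*(-10))*(Q(-4) + 24) = (-45*(-10))*((-9/44 + 5*√5/44) + 24) = 450*(1047/44 + 5*√5/44) = 235575/22 + 1125*√5/22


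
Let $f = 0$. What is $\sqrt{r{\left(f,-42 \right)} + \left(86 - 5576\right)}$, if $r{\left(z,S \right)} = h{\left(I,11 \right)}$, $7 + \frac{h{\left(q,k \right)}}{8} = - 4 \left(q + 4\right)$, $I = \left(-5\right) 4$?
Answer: $i \sqrt{5034} \approx 70.951 i$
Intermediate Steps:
$I = -20$
$h{\left(q,k \right)} = -184 - 32 q$ ($h{\left(q,k \right)} = -56 + 8 \left(- 4 \left(q + 4\right)\right) = -56 + 8 \left(- 4 \left(4 + q\right)\right) = -56 + 8 \left(-16 - 4 q\right) = -56 - \left(128 + 32 q\right) = -184 - 32 q$)
$r{\left(z,S \right)} = 456$ ($r{\left(z,S \right)} = -184 - -640 = -184 + 640 = 456$)
$\sqrt{r{\left(f,-42 \right)} + \left(86 - 5576\right)} = \sqrt{456 + \left(86 - 5576\right)} = \sqrt{456 - 5490} = \sqrt{-5034} = i \sqrt{5034}$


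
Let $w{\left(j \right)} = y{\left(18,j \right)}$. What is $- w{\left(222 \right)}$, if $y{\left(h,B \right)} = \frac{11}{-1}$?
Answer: $11$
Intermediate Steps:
$y{\left(h,B \right)} = -11$ ($y{\left(h,B \right)} = 11 \left(-1\right) = -11$)
$w{\left(j \right)} = -11$
$- w{\left(222 \right)} = \left(-1\right) \left(-11\right) = 11$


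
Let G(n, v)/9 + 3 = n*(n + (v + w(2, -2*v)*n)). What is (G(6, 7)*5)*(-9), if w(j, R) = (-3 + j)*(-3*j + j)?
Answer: -88695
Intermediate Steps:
w(j, R) = -2*j*(-3 + j) (w(j, R) = (-3 + j)*(-2*j) = -2*j*(-3 + j))
G(n, v) = -27 + 9*n*(v + 5*n) (G(n, v) = -27 + 9*(n*(n + (v + (2*2*(3 - 1*2))*n))) = -27 + 9*(n*(n + (v + (2*2*(3 - 2))*n))) = -27 + 9*(n*(n + (v + (2*2*1)*n))) = -27 + 9*(n*(n + (v + 4*n))) = -27 + 9*(n*(v + 5*n)) = -27 + 9*n*(v + 5*n))
(G(6, 7)*5)*(-9) = ((-27 + 45*6**2 + 9*6*7)*5)*(-9) = ((-27 + 45*36 + 378)*5)*(-9) = ((-27 + 1620 + 378)*5)*(-9) = (1971*5)*(-9) = 9855*(-9) = -88695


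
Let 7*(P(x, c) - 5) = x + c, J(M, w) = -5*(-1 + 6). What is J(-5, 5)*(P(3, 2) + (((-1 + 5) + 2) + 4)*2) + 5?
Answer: -4465/7 ≈ -637.86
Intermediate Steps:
J(M, w) = -25 (J(M, w) = -5*5 = -25)
P(x, c) = 5 + c/7 + x/7 (P(x, c) = 5 + (x + c)/7 = 5 + (c + x)/7 = 5 + (c/7 + x/7) = 5 + c/7 + x/7)
J(-5, 5)*(P(3, 2) + (((-1 + 5) + 2) + 4)*2) + 5 = -25*((5 + (⅐)*2 + (⅐)*3) + (((-1 + 5) + 2) + 4)*2) + 5 = -25*((5 + 2/7 + 3/7) + ((4 + 2) + 4)*2) + 5 = -25*(40/7 + (6 + 4)*2) + 5 = -25*(40/7 + 10*2) + 5 = -25*(40/7 + 20) + 5 = -25*180/7 + 5 = -4500/7 + 5 = -4465/7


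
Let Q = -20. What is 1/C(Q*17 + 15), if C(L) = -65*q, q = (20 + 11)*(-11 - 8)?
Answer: 1/38285 ≈ 2.6120e-5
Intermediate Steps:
q = -589 (q = 31*(-19) = -589)
C(L) = 38285 (C(L) = -65*(-589) = 38285)
1/C(Q*17 + 15) = 1/38285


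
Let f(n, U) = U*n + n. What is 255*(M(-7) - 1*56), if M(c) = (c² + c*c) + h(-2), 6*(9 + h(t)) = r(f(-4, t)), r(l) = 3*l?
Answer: 8925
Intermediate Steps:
f(n, U) = n + U*n
h(t) = -11 - 2*t (h(t) = -9 + (3*(-4*(1 + t)))/6 = -9 + (3*(-4 - 4*t))/6 = -9 + (-12 - 12*t)/6 = -9 + (-2 - 2*t) = -11 - 2*t)
M(c) = -7 + 2*c² (M(c) = (c² + c*c) + (-11 - 2*(-2)) = (c² + c²) + (-11 + 4) = 2*c² - 7 = -7 + 2*c²)
255*(M(-7) - 1*56) = 255*((-7 + 2*(-7)²) - 1*56) = 255*((-7 + 2*49) - 56) = 255*((-7 + 98) - 56) = 255*(91 - 56) = 255*35 = 8925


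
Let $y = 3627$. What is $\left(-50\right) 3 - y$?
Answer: $-3777$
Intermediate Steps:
$\left(-50\right) 3 - y = \left(-50\right) 3 - 3627 = -150 - 3627 = -3777$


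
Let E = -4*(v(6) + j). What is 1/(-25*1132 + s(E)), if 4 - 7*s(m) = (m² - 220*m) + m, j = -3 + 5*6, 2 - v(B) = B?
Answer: -7/226708 ≈ -3.0877e-5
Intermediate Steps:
v(B) = 2 - B
j = 27 (j = -3 + 30 = 27)
E = -92 (E = -4*((2 - 1*6) + 27) = -4*((2 - 6) + 27) = -4*(-4 + 27) = -4*23 = -92)
s(m) = 4/7 - m²/7 + 219*m/7 (s(m) = 4/7 - ((m² - 220*m) + m)/7 = 4/7 - (m² - 219*m)/7 = 4/7 + (-m²/7 + 219*m/7) = 4/7 - m²/7 + 219*m/7)
1/(-25*1132 + s(E)) = 1/(-25*1132 + (4/7 - ⅐*(-92)² + (219/7)*(-92))) = 1/(-28300 + (4/7 - ⅐*8464 - 20148/7)) = 1/(-28300 + (4/7 - 8464/7 - 20148/7)) = 1/(-28300 - 28608/7) = 1/(-226708/7) = -7/226708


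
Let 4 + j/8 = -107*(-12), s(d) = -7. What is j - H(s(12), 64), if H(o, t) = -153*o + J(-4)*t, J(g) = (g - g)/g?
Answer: 9169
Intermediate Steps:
J(g) = 0 (J(g) = 0/g = 0)
H(o, t) = -153*o (H(o, t) = -153*o + 0*t = -153*o + 0 = -153*o)
j = 10240 (j = -32 + 8*(-107*(-12)) = -32 + 8*1284 = -32 + 10272 = 10240)
j - H(s(12), 64) = 10240 - (-153)*(-7) = 10240 - 1*1071 = 10240 - 1071 = 9169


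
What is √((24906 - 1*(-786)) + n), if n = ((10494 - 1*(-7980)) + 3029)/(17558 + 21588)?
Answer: √74426279590/1702 ≈ 160.29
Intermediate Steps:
n = 21503/39146 (n = ((10494 + 7980) + 3029)/39146 = (18474 + 3029)*(1/39146) = 21503*(1/39146) = 21503/39146 ≈ 0.54930)
√((24906 - 1*(-786)) + n) = √((24906 - 1*(-786)) + 21503/39146) = √((24906 + 786) + 21503/39146) = √(25692 + 21503/39146) = √(1005760535/39146) = √74426279590/1702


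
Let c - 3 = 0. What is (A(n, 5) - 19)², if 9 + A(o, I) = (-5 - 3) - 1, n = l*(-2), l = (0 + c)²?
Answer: 1369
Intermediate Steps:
c = 3 (c = 3 + 0 = 3)
l = 9 (l = (0 + 3)² = 3² = 9)
n = -18 (n = 9*(-2) = -18)
A(o, I) = -18 (A(o, I) = -9 + ((-5 - 3) - 1) = -9 + (-8 - 1) = -9 - 9 = -18)
(A(n, 5) - 19)² = (-18 - 19)² = (-37)² = 1369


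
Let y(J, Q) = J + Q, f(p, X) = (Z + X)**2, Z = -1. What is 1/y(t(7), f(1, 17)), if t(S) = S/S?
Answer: 1/257 ≈ 0.0038911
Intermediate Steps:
f(p, X) = (-1 + X)**2
t(S) = 1
1/y(t(7), f(1, 17)) = 1/(1 + (-1 + 17)**2) = 1/(1 + 16**2) = 1/(1 + 256) = 1/257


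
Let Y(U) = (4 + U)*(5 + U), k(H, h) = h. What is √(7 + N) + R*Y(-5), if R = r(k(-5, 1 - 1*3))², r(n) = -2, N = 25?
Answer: 4*√2 ≈ 5.6569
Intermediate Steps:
R = 4 (R = (-2)² = 4)
√(7 + N) + R*Y(-5) = √(7 + 25) + 4*(20 + (-5)² + 9*(-5)) = √32 + 4*(20 + 25 - 45) = 4*√2 + 4*0 = 4*√2 + 0 = 4*√2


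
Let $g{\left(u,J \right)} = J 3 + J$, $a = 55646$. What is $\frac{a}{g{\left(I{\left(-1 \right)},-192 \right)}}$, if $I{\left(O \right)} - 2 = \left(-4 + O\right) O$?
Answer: $- \frac{27823}{384} \approx -72.456$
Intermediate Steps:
$I{\left(O \right)} = 2 + O \left(-4 + O\right)$ ($I{\left(O \right)} = 2 + \left(-4 + O\right) O = 2 + O \left(-4 + O\right)$)
$g{\left(u,J \right)} = 4 J$ ($g{\left(u,J \right)} = 3 J + J = 4 J$)
$\frac{a}{g{\left(I{\left(-1 \right)},-192 \right)}} = \frac{55646}{4 \left(-192\right)} = \frac{55646}{-768} = 55646 \left(- \frac{1}{768}\right) = - \frac{27823}{384}$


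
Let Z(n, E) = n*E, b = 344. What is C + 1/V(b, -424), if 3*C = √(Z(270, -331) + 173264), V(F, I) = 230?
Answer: 1/230 + √83894/3 ≈ 96.552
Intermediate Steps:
Z(n, E) = E*n
C = √83894/3 (C = √(-331*270 + 173264)/3 = √(-89370 + 173264)/3 = √83894/3 ≈ 96.548)
C + 1/V(b, -424) = √83894/3 + 1/230 = 1/230 + √83894/3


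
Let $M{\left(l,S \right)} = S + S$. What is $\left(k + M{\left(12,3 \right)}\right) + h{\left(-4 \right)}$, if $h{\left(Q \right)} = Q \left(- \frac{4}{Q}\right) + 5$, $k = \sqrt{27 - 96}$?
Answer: $7 + i \sqrt{69} \approx 7.0 + 8.3066 i$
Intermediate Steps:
$M{\left(l,S \right)} = 2 S$
$k = i \sqrt{69}$ ($k = \sqrt{-69} = i \sqrt{69} \approx 8.3066 i$)
$h{\left(Q \right)} = 1$ ($h{\left(Q \right)} = -4 + 5 = 1$)
$\left(k + M{\left(12,3 \right)}\right) + h{\left(-4 \right)} = \left(i \sqrt{69} + 2 \cdot 3\right) + 1 = \left(i \sqrt{69} + 6\right) + 1 = \left(6 + i \sqrt{69}\right) + 1 = 7 + i \sqrt{69}$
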